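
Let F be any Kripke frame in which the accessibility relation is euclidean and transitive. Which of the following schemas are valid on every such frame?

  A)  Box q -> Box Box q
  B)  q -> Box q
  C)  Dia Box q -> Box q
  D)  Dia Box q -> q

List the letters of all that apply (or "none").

(A) Box q -> Box Box q is axiom 4, which corresponds to transitivity. Every such R is transitive — valid.
(B) q -> Box q is valid only on frames where every R-edge is a self-loop. Such an R need not be a subset of the identity — not valid.
(C) Dia Box q -> Box q is the dual of axiom 5, which corresponds to the euclidean property. Every such R is euclidean — valid.
(D) Dia Box q -> q is the dual of axiom B, which corresponds to symmetry. Such an R need not be symmetric — not valid.

A, C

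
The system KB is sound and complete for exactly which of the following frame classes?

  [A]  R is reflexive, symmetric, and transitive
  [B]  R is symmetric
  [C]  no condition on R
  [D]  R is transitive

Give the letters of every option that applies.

B

(A) this class determines S5, not KB.
(B) KB is sound and complete for exactly this class.
(C) this class determines K, not KB.
(D) this class determines K4, not KB.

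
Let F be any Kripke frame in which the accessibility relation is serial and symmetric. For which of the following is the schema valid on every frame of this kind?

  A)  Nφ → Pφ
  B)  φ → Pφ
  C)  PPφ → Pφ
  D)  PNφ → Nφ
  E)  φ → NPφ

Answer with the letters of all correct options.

A, E

(A) axiom D: valid iff R is serial. Every such R is serial — valid.
(B) φ → Pφ (the dual of axiom T) characterises the reflexive frames. Such an R need not be reflexive — not valid.
(C) PPφ → Pφ (the dual of axiom 4) characterises the transitive frames. Such an R need not be transitive — not valid.
(D) the dual of axiom 5: valid iff R is euclidean. Such an R need not be euclidean — not valid.
(E) φ → NPφ is axiom B, which corresponds to symmetry. Every such R is symmetric — valid.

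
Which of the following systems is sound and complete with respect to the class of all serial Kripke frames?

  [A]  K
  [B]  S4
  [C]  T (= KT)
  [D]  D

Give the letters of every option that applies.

(A) K is determined by the class of arbitrary frames.
(B) S4 is determined by the class of reflexive and transitive frames.
(C) T (= KT) is determined by the class of reflexive frames.
(D) D is determined by exactly this class.

D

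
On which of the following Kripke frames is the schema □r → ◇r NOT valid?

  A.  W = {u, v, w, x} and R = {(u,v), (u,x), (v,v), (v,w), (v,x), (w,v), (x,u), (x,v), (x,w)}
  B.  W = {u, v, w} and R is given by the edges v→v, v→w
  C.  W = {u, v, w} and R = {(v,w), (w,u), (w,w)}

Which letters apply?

The schema □r → ◇r is axiom D; it is valid on a frame iff R is serial.
(A) R is serial (every world has an R-successor), so the schema is valid here.
(B) R is not serial (u has no R-successor), so the schema fails here.
(C) R is not serial (u has no R-successor), so the schema fails here.

B, C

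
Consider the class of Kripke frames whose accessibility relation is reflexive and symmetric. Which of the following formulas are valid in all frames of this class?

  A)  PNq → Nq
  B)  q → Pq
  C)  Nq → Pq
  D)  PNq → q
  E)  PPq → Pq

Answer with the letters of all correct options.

Reflexive relations are serial.
(A) PNq → Nq is the dual of axiom 5; it is valid on a frame exactly when R is euclidean. Such an R need not be euclidean, so not valid.
(B) the dual of axiom T: valid iff R is reflexive. Every such R is reflexive — valid.
(C) axiom D: valid iff R is serial. Every such R is serial — valid.
(D) PNq → q (the dual of axiom B) characterises the symmetric frames. Every such R is symmetric — valid.
(E) PPq → Pq is the dual of axiom 4; it is valid on a frame exactly when R is transitive. Such an R need not be transitive, so not valid.

B, C, D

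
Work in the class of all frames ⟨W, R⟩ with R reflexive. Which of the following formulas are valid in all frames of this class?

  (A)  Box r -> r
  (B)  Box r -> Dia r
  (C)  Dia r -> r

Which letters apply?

A, B

A reflexive relation is serial.
(A) Box r -> r is axiom T; it is valid on a frame exactly when R is reflexive. Every such R is reflexive, so valid.
(B) Box r -> Dia r (axiom D) characterises the serial frames. Every such R is serial — valid.
(C) Dia r -> r is valid only on frames where every R-edge is a self-loop. Such an R need not be a subset of the identity — not valid.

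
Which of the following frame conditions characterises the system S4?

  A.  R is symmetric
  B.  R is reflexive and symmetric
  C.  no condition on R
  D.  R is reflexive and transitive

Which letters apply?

(A) this class determines KB, not S4.
(B) this class determines B (= KTB), not S4.
(C) this class determines K, not S4.
(D) S4 is sound and complete for exactly this class.

D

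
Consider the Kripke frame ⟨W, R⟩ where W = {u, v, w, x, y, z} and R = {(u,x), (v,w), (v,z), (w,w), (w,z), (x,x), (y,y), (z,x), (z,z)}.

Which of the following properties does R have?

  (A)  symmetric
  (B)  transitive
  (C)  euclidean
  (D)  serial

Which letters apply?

D

(A) not symmetric: u R x but not x R u.
(B) not transitive: v R z and z R x but not v R x.
(C) not euclidean: v R z and v R w but not z R w.
(D) serial: every world has an R-successor.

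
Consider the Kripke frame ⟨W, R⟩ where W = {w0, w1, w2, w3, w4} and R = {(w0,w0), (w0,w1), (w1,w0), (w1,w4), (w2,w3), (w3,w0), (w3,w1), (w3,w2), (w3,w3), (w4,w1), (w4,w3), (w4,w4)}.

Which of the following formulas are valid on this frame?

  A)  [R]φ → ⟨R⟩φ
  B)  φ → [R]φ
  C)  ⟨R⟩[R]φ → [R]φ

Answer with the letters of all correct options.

R is not euclidean: w1 R w0 and w1 R w4 but not w0 R w4.
R is serial: every world has an R-successor.
R is not a subset of the identity: w0 R w1 with w0 ≠ w1.
(A) [R]φ → ⟨R⟩φ is axiom D; it is valid on a frame exactly when R is serial. R is serial, so valid.
(B) φ → [R]φ is equivalent to ◇p→p; it holds exactly when R ⊆ identity. Here R ⊄ identity — not valid.
(C) ⟨R⟩[R]φ → [R]φ is the dual of axiom 5, which corresponds to the euclidean property. R is not euclidean — not valid.

A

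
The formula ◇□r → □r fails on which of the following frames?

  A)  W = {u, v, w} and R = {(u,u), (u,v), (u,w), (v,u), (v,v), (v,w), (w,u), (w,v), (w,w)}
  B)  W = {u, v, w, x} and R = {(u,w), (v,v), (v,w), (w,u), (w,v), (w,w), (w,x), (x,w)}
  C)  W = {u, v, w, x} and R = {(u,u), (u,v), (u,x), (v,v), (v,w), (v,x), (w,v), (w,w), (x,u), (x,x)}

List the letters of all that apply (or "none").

B, C

The schema ◇□r → □r is the dual of axiom 5; it is valid on a frame iff R is euclidean.
(A) R is euclidean (any two R-successors of the same world are R-related), so the schema is valid here.
(B) R is not euclidean (w R u and w R v but not u R v), so the schema fails here.
(C) R is not euclidean (u R v and u R u but not v R u), so the schema fails here.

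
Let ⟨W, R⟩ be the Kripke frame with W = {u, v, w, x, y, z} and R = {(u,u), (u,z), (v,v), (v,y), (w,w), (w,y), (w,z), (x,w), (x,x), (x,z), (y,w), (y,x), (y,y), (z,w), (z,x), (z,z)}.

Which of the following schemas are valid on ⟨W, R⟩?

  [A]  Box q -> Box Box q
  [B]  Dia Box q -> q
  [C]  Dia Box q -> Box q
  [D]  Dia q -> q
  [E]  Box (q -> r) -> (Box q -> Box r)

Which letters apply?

R is not symmetric: u R z but not z R u.
R is not transitive: u R z and z R w but not u R w.
R is not euclidean: u R z and u R u but not z R u.
R is not a subset of the identity: u R z with u ≠ z.
(A) axiom 4: valid iff R is transitive. R is not transitive — not valid.
(B) Dia Box q -> q is the dual of axiom B, which corresponds to symmetry. R is not symmetric — not valid.
(C) Dia Box q -> Box q is the dual of axiom 5, which corresponds to the euclidean property. R is not euclidean — not valid.
(D) Dia q -> q is valid only on frames where every R-edge is a self-loop. Here R ⊄ identity — not valid.
(E) Box (q -> r) -> (Box q -> Box r) is axiom K, valid on every Kripke frame — valid.

E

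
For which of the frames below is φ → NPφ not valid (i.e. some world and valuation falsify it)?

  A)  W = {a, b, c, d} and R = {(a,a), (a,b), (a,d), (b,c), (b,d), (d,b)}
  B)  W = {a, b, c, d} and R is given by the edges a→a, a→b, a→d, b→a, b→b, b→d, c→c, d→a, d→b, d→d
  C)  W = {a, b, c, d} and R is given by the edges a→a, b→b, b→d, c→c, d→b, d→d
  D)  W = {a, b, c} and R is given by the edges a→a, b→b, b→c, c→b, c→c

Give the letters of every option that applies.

A

The schema φ → NPφ is axiom B; it is valid on a frame iff R is symmetric.
(A) R is not symmetric (a R b but not b R a), so the schema fails here.
(B) R is symmetric (every R-edge is matched by its reverse), so the schema is valid here.
(C) R is symmetric (every R-edge is matched by its reverse), so the schema is valid here.
(D) R is symmetric (every R-edge is matched by its reverse), so the schema is valid here.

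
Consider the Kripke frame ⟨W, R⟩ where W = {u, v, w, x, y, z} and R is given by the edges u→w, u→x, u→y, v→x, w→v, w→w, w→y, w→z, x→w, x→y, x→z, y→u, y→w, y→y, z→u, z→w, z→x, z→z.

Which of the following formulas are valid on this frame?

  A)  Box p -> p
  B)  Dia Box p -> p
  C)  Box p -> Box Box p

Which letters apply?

none

R is not reflexive: not u R u.
R is not symmetric: u R w but not w R u.
R is not transitive: u R w and w R v but not u R v.
(A) Box p -> p is axiom T; it is valid on a frame exactly when R is reflexive. R is not reflexive, so not valid.
(B) Dia Box p -> p (the dual of axiom B) characterises the symmetric frames. R is not symmetric — not valid.
(C) Box p -> Box Box p (axiom 4) characterises the transitive frames. R is not transitive — not valid.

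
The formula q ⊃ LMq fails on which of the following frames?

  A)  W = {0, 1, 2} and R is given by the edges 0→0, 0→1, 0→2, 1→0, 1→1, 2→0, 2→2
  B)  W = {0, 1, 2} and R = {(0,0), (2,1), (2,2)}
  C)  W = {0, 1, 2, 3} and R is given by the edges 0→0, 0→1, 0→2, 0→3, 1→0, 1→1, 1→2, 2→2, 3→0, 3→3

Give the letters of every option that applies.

B, C

The schema q ⊃ LMq is axiom B; it is valid on a frame iff R is symmetric.
(A) R is symmetric (every R-edge is matched by its reverse), so the schema is valid here.
(B) R is not symmetric (2 R 1 but not 1 R 2), so the schema fails here.
(C) R is not symmetric (0 R 2 but not 2 R 0), so the schema fails here.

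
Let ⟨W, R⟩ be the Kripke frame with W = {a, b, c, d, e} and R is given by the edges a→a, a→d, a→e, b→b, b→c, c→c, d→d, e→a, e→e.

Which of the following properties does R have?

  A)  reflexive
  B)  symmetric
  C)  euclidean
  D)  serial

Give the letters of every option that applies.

(A) reflexive: each world relates to itself.
(B) not symmetric: a R d but not d R a.
(C) not euclidean: a R d and a R a but not d R a.
(D) serial: every world has an R-successor.

A, D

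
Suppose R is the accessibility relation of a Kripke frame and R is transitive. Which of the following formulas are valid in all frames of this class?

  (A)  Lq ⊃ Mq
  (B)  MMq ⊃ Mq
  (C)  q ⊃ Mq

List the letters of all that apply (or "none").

B

(A) Lq ⊃ Mq is axiom D; it is valid on a frame exactly when R is serial. Such an R need not be serial, so not valid.
(B) MMq ⊃ Mq is the dual of axiom 4; it is valid on a frame exactly when R is transitive. Every such R is transitive, so valid.
(C) q ⊃ Mq is the dual of axiom T; it is valid on a frame exactly when R is reflexive. Such an R need not be reflexive, so not valid.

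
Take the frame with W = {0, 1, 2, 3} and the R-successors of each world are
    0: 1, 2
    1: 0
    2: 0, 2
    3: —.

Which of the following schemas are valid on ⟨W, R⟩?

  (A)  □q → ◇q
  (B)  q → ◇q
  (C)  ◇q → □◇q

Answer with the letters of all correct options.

none

R is not reflexive: not 0 R 0.
R is not euclidean: 0 R 1 and 0 R 2 but not 1 R 2.
R is not serial: 3 has no R-successor.
(A) □q → ◇q is axiom D, which corresponds to seriality. R is not serial — not valid.
(B) q → ◇q (the dual of axiom T) characterises the reflexive frames. R is not reflexive — not valid.
(C) axiom 5: valid iff R is euclidean. R is not euclidean — not valid.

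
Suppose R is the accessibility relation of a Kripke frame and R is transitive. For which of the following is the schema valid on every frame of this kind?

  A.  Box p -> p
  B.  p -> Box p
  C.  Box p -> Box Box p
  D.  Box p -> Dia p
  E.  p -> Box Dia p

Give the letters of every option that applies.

(A) Box p -> p (axiom T) characterises the reflexive frames. Such an R need not be reflexive — not valid.
(B) p -> Box p (equivalent to ◇p→p) corresponds to R being a subset of the identity. Such an R need not be a subset of the identity, so not valid.
(C) Box p -> Box Box p is axiom 4, which corresponds to transitivity. Every such R is transitive — valid.
(D) Box p -> Dia p (axiom D) characterises the serial frames. Such an R need not be serial — not valid.
(E) p -> Box Dia p is axiom B, which corresponds to symmetry. Such an R need not be symmetric — not valid.

C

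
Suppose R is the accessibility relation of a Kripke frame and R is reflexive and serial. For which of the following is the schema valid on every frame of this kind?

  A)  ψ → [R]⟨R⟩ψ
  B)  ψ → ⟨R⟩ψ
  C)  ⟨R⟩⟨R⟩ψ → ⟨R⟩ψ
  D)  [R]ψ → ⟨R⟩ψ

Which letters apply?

B, D

(A) axiom B: valid iff R is symmetric. Such an R need not be symmetric — not valid.
(B) ψ → ⟨R⟩ψ is the dual of axiom T; it is valid on a frame exactly when R is reflexive. Every such R is reflexive, so valid.
(C) the dual of axiom 4: valid iff R is transitive. Such an R need not be transitive — not valid.
(D) [R]ψ → ⟨R⟩ψ is axiom D, which corresponds to seriality. Every such R is serial — valid.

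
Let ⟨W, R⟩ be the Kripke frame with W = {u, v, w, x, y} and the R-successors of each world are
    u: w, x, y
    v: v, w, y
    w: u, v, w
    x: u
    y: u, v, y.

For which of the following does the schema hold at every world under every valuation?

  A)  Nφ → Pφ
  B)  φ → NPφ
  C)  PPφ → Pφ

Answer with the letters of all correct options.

R is symmetric: every R-edge is matched by its reverse.
R is not transitive: u R w and w R u but not u R u.
R is serial: every world has an R-successor.
(A) Nφ → Pφ is axiom D, which corresponds to seriality. R is serial — valid.
(B) φ → NPφ (axiom B) characterises the symmetric frames. R is symmetric — valid.
(C) PPφ → Pφ (the dual of axiom 4) characterises the transitive frames. R is not transitive — not valid.

A, B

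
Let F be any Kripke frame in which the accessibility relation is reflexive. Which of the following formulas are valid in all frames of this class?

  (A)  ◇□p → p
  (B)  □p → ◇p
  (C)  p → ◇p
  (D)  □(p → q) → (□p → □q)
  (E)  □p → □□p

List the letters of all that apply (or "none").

A reflexive relation is serial.
(A) the dual of axiom B: valid iff R is symmetric. Such an R need not be symmetric — not valid.
(B) axiom D: valid iff R is serial. Every such R is serial — valid.
(C) p → ◇p is the dual of axiom T; it is valid on a frame exactly when R is reflexive. Every such R is reflexive, so valid.
(D) this is just K, valid on every normal frame.
(E) axiom 4: valid iff R is transitive. Such an R need not be transitive — not valid.

B, C, D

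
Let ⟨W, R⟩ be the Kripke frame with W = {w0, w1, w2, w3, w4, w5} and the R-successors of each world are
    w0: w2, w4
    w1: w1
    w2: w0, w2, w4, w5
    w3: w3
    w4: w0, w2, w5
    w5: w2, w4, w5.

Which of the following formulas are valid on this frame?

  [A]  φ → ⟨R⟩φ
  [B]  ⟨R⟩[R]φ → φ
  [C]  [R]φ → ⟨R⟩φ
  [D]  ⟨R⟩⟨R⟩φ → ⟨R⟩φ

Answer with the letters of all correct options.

B, C

R is not reflexive: not w0 R w0.
R is symmetric: every R-edge is matched by its reverse.
R is not transitive: w0 R w2 and w2 R w0 but not w0 R w0.
R is serial: every world has an R-successor.
(A) φ → ⟨R⟩φ (the dual of axiom T) characterises the reflexive frames. R is not reflexive — not valid.
(B) ⟨R⟩[R]φ → φ is the dual of axiom B, which corresponds to symmetry. R is symmetric — valid.
(C) axiom D: valid iff R is serial. R is serial — valid.
(D) ⟨R⟩⟨R⟩φ → ⟨R⟩φ is the dual of axiom 4, which corresponds to transitivity. R is not transitive — not valid.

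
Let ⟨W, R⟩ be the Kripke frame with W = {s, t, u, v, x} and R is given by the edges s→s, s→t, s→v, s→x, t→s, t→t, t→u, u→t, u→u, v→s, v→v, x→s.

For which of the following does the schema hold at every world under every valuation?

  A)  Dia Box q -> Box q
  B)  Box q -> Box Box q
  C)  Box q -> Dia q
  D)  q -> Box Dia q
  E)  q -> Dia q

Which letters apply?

C, D

R is not reflexive: not x R x.
R is symmetric: every R-edge is matched by its reverse.
R is not transitive: s R t and t R u but not s R u.
R is not euclidean: s R t and s R v but not t R v.
R is serial: every world has an R-successor.
(A) Dia Box q -> Box q is the dual of axiom 5; it is valid on a frame exactly when R is euclidean. R is not euclidean, so not valid.
(B) Box q -> Box Box q is axiom 4, which corresponds to transitivity. R is not transitive — not valid.
(C) axiom D: valid iff R is serial. R is serial — valid.
(D) q -> Box Dia q (axiom B) characterises the symmetric frames. R is symmetric — valid.
(E) q -> Dia q (the dual of axiom T) characterises the reflexive frames. R is not reflexive — not valid.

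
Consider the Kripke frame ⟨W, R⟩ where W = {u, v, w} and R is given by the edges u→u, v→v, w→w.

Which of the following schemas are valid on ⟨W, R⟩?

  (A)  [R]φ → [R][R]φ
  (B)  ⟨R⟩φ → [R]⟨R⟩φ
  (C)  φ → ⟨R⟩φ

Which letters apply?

A, B, C

R is reflexive: each world relates to itself.
R is transitive: R is closed under composition.
R is euclidean: any two R-successors of the same world are R-related.
(A) [R]φ → [R][R]φ is axiom 4, which corresponds to transitivity. R is transitive — valid.
(B) ⟨R⟩φ → [R]⟨R⟩φ (axiom 5) characterises the euclidean frames. R is euclidean — valid.
(C) φ → ⟨R⟩φ (the dual of axiom T) characterises the reflexive frames. R is reflexive — valid.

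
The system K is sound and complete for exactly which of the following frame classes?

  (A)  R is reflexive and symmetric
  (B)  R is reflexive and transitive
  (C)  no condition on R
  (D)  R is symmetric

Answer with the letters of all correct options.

(A) this class determines B (= KTB), not K.
(B) this class determines S4, not K.
(C) K is sound and complete for exactly this class.
(D) this class determines KB, not K.

C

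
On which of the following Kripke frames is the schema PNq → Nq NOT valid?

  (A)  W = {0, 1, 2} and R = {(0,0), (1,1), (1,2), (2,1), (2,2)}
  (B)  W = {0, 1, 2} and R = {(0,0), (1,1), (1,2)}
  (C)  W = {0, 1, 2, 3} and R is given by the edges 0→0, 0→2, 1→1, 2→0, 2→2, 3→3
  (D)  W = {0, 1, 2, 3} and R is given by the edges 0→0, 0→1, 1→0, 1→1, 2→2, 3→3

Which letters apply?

The schema PNq → Nq is the dual of axiom 5; it is valid on a frame iff R is euclidean.
(A) R is euclidean (any two R-successors of the same world are R-related), so the schema is valid here.
(B) R is not euclidean (1 R 2 and 1 R 1 but not 2 R 1), so the schema fails here.
(C) R is euclidean (any two R-successors of the same world are R-related), so the schema is valid here.
(D) R is euclidean (any two R-successors of the same world are R-related), so the schema is valid here.

B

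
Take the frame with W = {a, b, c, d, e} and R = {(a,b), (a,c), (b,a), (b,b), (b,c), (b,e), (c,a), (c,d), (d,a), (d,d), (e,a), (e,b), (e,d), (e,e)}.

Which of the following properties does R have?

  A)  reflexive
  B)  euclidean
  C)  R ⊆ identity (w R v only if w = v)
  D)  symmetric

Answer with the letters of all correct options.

(A) not reflexive: not a R a.
(B) not euclidean: a R c and a R b but not c R b.
(C) not ⊆ identity: a R b with a ≠ b.
(D) not symmetric: b R c but not c R b.

none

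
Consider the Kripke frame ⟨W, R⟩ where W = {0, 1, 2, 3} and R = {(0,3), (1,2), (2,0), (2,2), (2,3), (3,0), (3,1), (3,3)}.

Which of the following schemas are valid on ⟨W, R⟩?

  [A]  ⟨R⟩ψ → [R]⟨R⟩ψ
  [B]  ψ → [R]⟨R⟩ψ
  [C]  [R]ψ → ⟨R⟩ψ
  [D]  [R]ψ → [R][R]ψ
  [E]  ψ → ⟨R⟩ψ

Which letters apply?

C

R is not reflexive: not 0 R 0.
R is not symmetric: 1 R 2 but not 2 R 1.
R is not transitive: 0 R 3 and 3 R 0 but not 0 R 0.
R is not euclidean: 2 R 0 and 2 R 2 but not 0 R 2.
R is serial: every world has an R-successor.
(A) ⟨R⟩ψ → [R]⟨R⟩ψ (axiom 5) characterises the euclidean frames. R is not euclidean — not valid.
(B) ψ → [R]⟨R⟩ψ (axiom B) characterises the symmetric frames. R is not symmetric — not valid.
(C) axiom D: valid iff R is serial. R is serial — valid.
(D) [R]ψ → [R][R]ψ is axiom 4; it is valid on a frame exactly when R is transitive. R is not transitive, so not valid.
(E) the dual of axiom T: valid iff R is reflexive. R is not reflexive — not valid.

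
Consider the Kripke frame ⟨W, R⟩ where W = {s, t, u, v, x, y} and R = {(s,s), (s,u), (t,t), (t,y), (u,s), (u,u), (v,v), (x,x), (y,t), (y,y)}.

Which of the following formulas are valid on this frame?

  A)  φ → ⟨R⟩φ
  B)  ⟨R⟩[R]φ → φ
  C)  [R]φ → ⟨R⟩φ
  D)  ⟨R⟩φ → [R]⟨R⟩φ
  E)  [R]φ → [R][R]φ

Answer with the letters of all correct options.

A, B, C, D, E

R is reflexive: each world relates to itself.
R is symmetric: every R-edge is matched by its reverse.
R is transitive: R is closed under composition.
R is euclidean: any two R-successors of the same world are R-related.
R is serial: every world has an R-successor.
(A) the dual of axiom T: valid iff R is reflexive. R is reflexive — valid.
(B) ⟨R⟩[R]φ → φ is the dual of axiom B, which corresponds to symmetry. R is symmetric — valid.
(C) [R]φ → ⟨R⟩φ is axiom D, which corresponds to seriality. R is serial — valid.
(D) ⟨R⟩φ → [R]⟨R⟩φ is axiom 5; it is valid on a frame exactly when R is euclidean. R is euclidean, so valid.
(E) axiom 4: valid iff R is transitive. R is transitive — valid.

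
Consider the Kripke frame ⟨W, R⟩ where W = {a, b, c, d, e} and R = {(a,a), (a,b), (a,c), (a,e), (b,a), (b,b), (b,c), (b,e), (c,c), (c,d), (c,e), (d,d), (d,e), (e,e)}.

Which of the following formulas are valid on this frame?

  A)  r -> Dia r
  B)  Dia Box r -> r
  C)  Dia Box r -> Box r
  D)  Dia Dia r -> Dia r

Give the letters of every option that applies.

R is reflexive: each world relates to itself.
R is not symmetric: a R c but not c R a.
R is not transitive: a R c and c R d but not a R d.
R is not euclidean: a R c and a R a but not c R a.
(A) the dual of axiom T: valid iff R is reflexive. R is reflexive — valid.
(B) Dia Box r -> r is the dual of axiom B; it is valid on a frame exactly when R is symmetric. R is not symmetric, so not valid.
(C) Dia Box r -> Box r is the dual of axiom 5; it is valid on a frame exactly when R is euclidean. R is not euclidean, so not valid.
(D) Dia Dia r -> Dia r (the dual of axiom 4) characterises the transitive frames. R is not transitive — not valid.

A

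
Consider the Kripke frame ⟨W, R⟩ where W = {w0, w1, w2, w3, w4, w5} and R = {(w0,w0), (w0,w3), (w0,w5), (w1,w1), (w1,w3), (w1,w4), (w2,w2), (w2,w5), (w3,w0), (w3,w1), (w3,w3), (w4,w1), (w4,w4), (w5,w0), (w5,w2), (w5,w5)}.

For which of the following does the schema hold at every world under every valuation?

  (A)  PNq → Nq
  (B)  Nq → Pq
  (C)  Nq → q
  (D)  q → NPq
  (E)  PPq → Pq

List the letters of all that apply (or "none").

B, C, D

R is reflexive: each world relates to itself.
R is symmetric: every R-edge is matched by its reverse.
R is not transitive: w0 R w3 and w3 R w1 but not w0 R w1.
R is not euclidean: w0 R w3 and w0 R w5 but not w3 R w5.
R is serial: every world has an R-successor.
(A) the dual of axiom 5: valid iff R is euclidean. R is not euclidean — not valid.
(B) Nq → Pq is axiom D, which corresponds to seriality. R is serial — valid.
(C) Nq → q is axiom T; it is valid on a frame exactly when R is reflexive. R is reflexive, so valid.
(D) axiom B: valid iff R is symmetric. R is symmetric — valid.
(E) PPq → Pq (the dual of axiom 4) characterises the transitive frames. R is not transitive — not valid.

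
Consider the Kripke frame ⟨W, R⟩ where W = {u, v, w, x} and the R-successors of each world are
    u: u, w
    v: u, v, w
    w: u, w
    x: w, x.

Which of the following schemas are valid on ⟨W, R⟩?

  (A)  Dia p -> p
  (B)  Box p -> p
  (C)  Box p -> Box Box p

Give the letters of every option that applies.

B

R is reflexive: each world relates to itself.
R is not transitive: x R w and w R u but not x R u.
R is not a subset of the identity: u R w with u ≠ w.
(A) Dia p -> p is valid only on frames where every R-edge is a self-loop. Here R ⊄ identity — not valid.
(B) Box p -> p (axiom T) characterises the reflexive frames. R is reflexive — valid.
(C) Box p -> Box Box p (axiom 4) characterises the transitive frames. R is not transitive — not valid.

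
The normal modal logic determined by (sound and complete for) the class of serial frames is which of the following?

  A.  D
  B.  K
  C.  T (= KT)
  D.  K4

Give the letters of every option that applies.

A

(A) D is determined by exactly this class.
(B) K is determined by the class of arbitrary frames.
(C) T (= KT) is determined by the class of reflexive frames.
(D) K4 is determined by the class of transitive frames.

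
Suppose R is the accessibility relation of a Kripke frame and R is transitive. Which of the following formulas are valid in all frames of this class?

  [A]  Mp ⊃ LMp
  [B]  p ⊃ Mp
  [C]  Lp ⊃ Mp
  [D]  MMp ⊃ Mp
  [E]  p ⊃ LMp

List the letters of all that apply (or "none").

(A) Mp ⊃ LMp is axiom 5, which corresponds to the euclidean property. Such an R need not be euclidean — not valid.
(B) p ⊃ Mp (the dual of axiom T) characterises the reflexive frames. Such an R need not be reflexive — not valid.
(C) axiom D: valid iff R is serial. Such an R need not be serial — not valid.
(D) MMp ⊃ Mp is the dual of axiom 4; it is valid on a frame exactly when R is transitive. Every such R is transitive, so valid.
(E) p ⊃ LMp (axiom B) characterises the symmetric frames. Such an R need not be symmetric — not valid.

D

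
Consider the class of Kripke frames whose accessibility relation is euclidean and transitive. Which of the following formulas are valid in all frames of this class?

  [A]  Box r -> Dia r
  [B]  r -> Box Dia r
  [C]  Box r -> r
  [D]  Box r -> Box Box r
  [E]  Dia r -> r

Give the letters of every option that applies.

(A) Box r -> Dia r is axiom D, which corresponds to seriality. Such an R need not be serial — not valid.
(B) axiom B: valid iff R is symmetric. Such an R need not be symmetric — not valid.
(C) Box r -> r is axiom T, which corresponds to reflexivity. Such an R need not be reflexive — not valid.
(D) Box r -> Box Box r is axiom 4; it is valid on a frame exactly when R is transitive. Every such R is transitive, so valid.
(E) Dia r -> r is valid only on frames where every R-edge is a self-loop. Such an R need not be a subset of the identity — not valid.

D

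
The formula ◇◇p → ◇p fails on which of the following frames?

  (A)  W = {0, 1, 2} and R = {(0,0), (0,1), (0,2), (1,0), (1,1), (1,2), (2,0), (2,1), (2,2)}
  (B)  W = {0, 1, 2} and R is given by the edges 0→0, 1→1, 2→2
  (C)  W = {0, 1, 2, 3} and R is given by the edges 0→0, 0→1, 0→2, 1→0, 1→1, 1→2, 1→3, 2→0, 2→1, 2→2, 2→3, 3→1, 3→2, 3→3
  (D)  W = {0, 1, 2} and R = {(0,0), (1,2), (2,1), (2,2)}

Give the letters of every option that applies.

The schema ◇◇p → ◇p is the dual of axiom 4; it is valid on a frame iff R is transitive.
(A) R is transitive (R is closed under composition), so the schema is valid here.
(B) R is transitive (R is closed under composition), so the schema is valid here.
(C) R is not transitive (0 R 1 and 1 R 3 but not 0 R 3), so the schema fails here.
(D) R is not transitive (1 R 2 and 2 R 1 but not 1 R 1), so the schema fails here.

C, D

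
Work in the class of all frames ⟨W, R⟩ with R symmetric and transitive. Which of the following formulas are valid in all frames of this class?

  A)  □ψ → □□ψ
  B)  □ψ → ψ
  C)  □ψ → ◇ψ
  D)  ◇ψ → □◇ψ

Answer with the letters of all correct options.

A, D

A symmetric transitive relation is euclidean (uRv and uRw give vRu by symmetry, then vRw by transitivity).
(A) □ψ → □□ψ is axiom 4, which corresponds to transitivity. Every such R is transitive — valid.
(B) □ψ → ψ is axiom T, which corresponds to reflexivity. Such an R need not be reflexive — not valid.
(C) □ψ → ◇ψ (axiom D) characterises the serial frames. Such an R need not be serial — not valid.
(D) ◇ψ → □◇ψ is axiom 5, which corresponds to the euclidean property. Every such R is euclidean — valid.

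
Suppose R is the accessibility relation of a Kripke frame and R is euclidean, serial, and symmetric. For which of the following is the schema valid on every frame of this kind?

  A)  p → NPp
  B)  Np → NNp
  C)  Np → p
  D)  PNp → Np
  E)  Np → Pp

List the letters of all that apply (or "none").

A, B, C, D, E

Serial, symmetric and euclidean together give transitive (from symmetry + euclidean) and then reflexive; the relation is an equivalence.
(A) p → NPp is axiom B; it is valid on a frame exactly when R is symmetric. Every such R is symmetric, so valid.
(B) axiom 4: valid iff R is transitive. Every such R is transitive — valid.
(C) Np → p (axiom T) characterises the reflexive frames. Every such R is reflexive — valid.
(D) PNp → Np (the dual of axiom 5) characterises the euclidean frames. Every such R is euclidean — valid.
(E) Np → Pp is axiom D; it is valid on a frame exactly when R is serial. Every such R is serial, so valid.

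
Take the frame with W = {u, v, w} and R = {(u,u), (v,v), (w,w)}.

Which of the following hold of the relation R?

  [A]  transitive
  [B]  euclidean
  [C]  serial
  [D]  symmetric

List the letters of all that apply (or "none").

A, B, C, D

(A) transitive: R is closed under composition.
(B) euclidean: any two R-successors of the same world are R-related.
(C) serial: every world has an R-successor.
(D) symmetric: every R-edge is matched by its reverse.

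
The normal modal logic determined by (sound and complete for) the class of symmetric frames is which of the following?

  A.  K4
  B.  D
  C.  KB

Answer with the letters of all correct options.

C

(A) K4 is determined by the class of transitive frames.
(B) D is determined by the class of serial frames.
(C) KB is determined by exactly this class.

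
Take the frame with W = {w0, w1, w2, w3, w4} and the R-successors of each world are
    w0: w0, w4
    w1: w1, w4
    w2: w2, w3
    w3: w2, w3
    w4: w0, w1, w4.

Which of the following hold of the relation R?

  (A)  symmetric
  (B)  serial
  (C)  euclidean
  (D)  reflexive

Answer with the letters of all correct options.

(A) symmetric: every R-edge is matched by its reverse.
(B) serial: every world has an R-successor.
(C) not euclidean: w4 R w0 and w4 R w1 but not w0 R w1.
(D) reflexive: each world relates to itself.

A, B, D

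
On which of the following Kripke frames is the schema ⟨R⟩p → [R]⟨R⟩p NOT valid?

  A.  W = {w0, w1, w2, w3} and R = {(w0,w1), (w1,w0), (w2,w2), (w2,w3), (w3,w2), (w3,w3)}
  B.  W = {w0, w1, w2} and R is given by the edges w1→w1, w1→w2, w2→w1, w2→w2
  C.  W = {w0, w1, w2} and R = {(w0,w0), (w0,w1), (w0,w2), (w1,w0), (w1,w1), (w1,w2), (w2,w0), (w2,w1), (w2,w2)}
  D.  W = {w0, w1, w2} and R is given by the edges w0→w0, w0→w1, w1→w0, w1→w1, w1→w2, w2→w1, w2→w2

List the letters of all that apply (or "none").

The schema ⟨R⟩p → [R]⟨R⟩p is axiom 5; it is valid on a frame iff R is euclidean.
(A) R is not euclidean (w0 R w1 and w0 R w1 but not w1 R w1), so the schema fails here.
(B) R is euclidean (any two R-successors of the same world are R-related), so the schema is valid here.
(C) R is euclidean (any two R-successors of the same world are R-related), so the schema is valid here.
(D) R is not euclidean (w1 R w0 and w1 R w2 but not w0 R w2), so the schema fails here.

A, D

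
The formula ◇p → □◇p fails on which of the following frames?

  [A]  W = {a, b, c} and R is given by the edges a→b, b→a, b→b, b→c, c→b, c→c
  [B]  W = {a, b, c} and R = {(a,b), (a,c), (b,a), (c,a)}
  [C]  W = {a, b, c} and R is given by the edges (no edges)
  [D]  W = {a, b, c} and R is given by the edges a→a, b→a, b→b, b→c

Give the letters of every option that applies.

A, B, D

The schema ◇p → □◇p is axiom 5; it is valid on a frame iff R is euclidean.
(A) R is not euclidean (b R a and b R c but not a R c), so the schema fails here.
(B) R is not euclidean (a R b and a R c but not b R c), so the schema fails here.
(C) R is euclidean (any two R-successors of the same world are R-related), so the schema is valid here.
(D) R is not euclidean (b R a and b R b but not a R b), so the schema fails here.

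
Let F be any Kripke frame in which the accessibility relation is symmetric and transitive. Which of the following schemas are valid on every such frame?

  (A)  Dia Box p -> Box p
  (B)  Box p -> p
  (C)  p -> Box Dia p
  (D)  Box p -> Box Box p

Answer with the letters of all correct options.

A, C, D

A symmetric transitive relation is euclidean (uRv and uRw give vRu by symmetry, then vRw by transitivity).
(A) Dia Box p -> Box p is the dual of axiom 5, which corresponds to the euclidean property. Every such R is euclidean — valid.
(B) axiom T: valid iff R is reflexive. Such an R need not be reflexive — not valid.
(C) axiom B: valid iff R is symmetric. Every such R is symmetric — valid.
(D) Box p -> Box Box p (axiom 4) characterises the transitive frames. Every such R is transitive — valid.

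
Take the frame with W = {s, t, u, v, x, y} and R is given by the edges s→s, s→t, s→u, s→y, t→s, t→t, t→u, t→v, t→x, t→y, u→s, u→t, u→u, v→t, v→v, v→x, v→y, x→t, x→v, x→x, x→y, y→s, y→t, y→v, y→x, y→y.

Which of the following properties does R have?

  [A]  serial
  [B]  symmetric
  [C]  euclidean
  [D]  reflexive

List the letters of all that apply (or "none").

A, B, D

(A) serial: every world has an R-successor.
(B) symmetric: every R-edge is matched by its reverse.
(C) not euclidean: s R u and s R y but not u R y.
(D) reflexive: each world relates to itself.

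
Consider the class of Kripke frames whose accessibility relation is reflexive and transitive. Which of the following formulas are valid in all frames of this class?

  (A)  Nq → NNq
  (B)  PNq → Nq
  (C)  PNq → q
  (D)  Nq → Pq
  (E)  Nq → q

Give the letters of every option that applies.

Reflexive relations are serial.
(A) axiom 4: valid iff R is transitive. Every such R is transitive — valid.
(B) PNq → Nq (the dual of axiom 5) characterises the euclidean frames. Such an R need not be euclidean — not valid.
(C) PNq → q is the dual of axiom B, which corresponds to symmetry. Such an R need not be symmetric — not valid.
(D) Nq → Pq is axiom D, which corresponds to seriality. Every such R is serial — valid.
(E) Nq → q is axiom T, which corresponds to reflexivity. Every such R is reflexive — valid.

A, D, E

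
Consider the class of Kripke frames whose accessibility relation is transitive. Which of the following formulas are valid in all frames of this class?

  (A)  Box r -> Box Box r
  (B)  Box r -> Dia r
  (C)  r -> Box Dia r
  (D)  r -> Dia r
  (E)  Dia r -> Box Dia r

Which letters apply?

A

(A) Box r -> Box Box r is axiom 4; it is valid on a frame exactly when R is transitive. Every such R is transitive, so valid.
(B) Box r -> Dia r is axiom D, which corresponds to seriality. Such an R need not be serial — not valid.
(C) r -> Box Dia r is axiom B; it is valid on a frame exactly when R is symmetric. Such an R need not be symmetric, so not valid.
(D) r -> Dia r (the dual of axiom T) characterises the reflexive frames. Such an R need not be reflexive — not valid.
(E) Dia r -> Box Dia r is axiom 5, which corresponds to the euclidean property. Such an R need not be euclidean — not valid.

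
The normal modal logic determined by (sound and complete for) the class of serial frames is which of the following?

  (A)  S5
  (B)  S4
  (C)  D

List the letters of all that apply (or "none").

C

(A) S5 is determined by the class of reflexive, symmetric, and transitive frames.
(B) S4 is determined by the class of reflexive and transitive frames.
(C) D is determined by exactly this class.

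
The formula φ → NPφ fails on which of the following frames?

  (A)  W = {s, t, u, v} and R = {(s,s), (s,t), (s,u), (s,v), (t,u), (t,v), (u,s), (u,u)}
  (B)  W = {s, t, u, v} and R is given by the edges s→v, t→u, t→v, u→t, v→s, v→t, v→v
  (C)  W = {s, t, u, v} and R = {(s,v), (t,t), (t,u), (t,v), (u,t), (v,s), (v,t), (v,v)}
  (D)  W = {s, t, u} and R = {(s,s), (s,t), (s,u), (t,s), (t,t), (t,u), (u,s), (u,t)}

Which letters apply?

A

The schema φ → NPφ is axiom B; it is valid on a frame iff R is symmetric.
(A) R is not symmetric (s R t but not t R s), so the schema fails here.
(B) R is symmetric (every R-edge is matched by its reverse), so the schema is valid here.
(C) R is symmetric (every R-edge is matched by its reverse), so the schema is valid here.
(D) R is symmetric (every R-edge is matched by its reverse), so the schema is valid here.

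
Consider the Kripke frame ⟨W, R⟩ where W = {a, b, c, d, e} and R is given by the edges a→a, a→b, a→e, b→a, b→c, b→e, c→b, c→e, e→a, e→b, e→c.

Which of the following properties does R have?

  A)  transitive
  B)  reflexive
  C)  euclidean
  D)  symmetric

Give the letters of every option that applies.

D

(A) not transitive: a R b and b R c but not a R c.
(B) not reflexive: not b R b.
(C) not euclidean: b R a and b R c but not a R c.
(D) symmetric: every R-edge is matched by its reverse.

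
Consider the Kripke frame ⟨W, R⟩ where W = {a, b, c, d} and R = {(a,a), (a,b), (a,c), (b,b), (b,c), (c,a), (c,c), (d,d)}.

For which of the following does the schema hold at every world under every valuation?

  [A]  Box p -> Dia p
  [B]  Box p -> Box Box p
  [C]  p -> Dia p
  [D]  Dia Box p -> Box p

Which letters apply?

A, C

R is reflexive: each world relates to itself.
R is not transitive: b R c and c R a but not b R a.
R is not euclidean: a R b and a R a but not b R a.
R is serial: every world has an R-successor.
(A) Box p -> Dia p is axiom D, which corresponds to seriality. R is serial — valid.
(B) axiom 4: valid iff R is transitive. R is not transitive — not valid.
(C) p -> Dia p (the dual of axiom T) characterises the reflexive frames. R is reflexive — valid.
(D) Dia Box p -> Box p is the dual of axiom 5; it is valid on a frame exactly when R is euclidean. R is not euclidean, so not valid.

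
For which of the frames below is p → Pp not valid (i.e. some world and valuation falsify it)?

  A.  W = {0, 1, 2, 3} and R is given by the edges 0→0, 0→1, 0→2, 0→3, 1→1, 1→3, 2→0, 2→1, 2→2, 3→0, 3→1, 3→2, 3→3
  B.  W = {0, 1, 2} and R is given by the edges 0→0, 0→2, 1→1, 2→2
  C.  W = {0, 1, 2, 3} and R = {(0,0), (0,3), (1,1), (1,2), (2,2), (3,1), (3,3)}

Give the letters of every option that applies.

none

The schema p → Pp is the dual of axiom T; it is valid on a frame iff R is reflexive.
(A) R is reflexive (each world relates to itself), so the schema is valid here.
(B) R is reflexive (each world relates to itself), so the schema is valid here.
(C) R is reflexive (each world relates to itself), so the schema is valid here.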